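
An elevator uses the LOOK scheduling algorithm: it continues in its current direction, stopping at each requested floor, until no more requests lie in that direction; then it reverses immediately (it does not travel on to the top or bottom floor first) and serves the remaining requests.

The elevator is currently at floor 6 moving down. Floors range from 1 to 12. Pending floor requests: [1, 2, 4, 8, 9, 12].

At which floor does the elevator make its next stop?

Answer: 4

Derivation:
Current floor: 6, direction: down
Requests above: [8, 9, 12]
Requests below: [1, 2, 4]
Moving down and requests lie below → nearest below is max([1, 2, 4]) = 4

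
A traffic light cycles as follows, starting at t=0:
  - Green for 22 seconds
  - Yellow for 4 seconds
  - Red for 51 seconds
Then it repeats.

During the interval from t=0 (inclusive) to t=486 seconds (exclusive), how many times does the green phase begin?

Cycle = 22+4+51 = 77s
green phase starts at t = k*77 + 0 for k=0,1,2,...
Need k*77+0 < 486 → k < 6.312
k ∈ {0, ..., 6} → 7 starts

Answer: 7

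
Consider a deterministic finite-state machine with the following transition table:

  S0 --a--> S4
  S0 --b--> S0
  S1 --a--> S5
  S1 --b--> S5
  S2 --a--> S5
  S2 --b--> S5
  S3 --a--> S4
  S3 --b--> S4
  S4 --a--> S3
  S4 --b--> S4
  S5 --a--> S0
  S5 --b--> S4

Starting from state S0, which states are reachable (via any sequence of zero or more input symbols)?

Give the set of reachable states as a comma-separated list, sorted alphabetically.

Answer: S0, S3, S4

Derivation:
BFS from S0:
  visit S0: S0--a-->S4 (new), S0--b-->S0 (seen)
  visit S4: S4--a-->S3 (new), S4--b-->S4 (seen)
  visit S3: S3--a-->S4 (seen), S3--b-->S4 (seen)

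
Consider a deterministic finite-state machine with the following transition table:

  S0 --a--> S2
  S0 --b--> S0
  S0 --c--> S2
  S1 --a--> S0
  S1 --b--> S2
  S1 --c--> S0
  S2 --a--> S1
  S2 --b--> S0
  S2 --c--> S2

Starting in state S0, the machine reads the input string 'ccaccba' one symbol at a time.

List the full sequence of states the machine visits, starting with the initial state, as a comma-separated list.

Start: S0
  read 'c': S0 --c--> S2
  read 'c': S2 --c--> S2
  read 'a': S2 --a--> S1
  read 'c': S1 --c--> S0
  read 'c': S0 --c--> S2
  read 'b': S2 --b--> S0
  read 'a': S0 --a--> S2

Answer: S0, S2, S2, S1, S0, S2, S0, S2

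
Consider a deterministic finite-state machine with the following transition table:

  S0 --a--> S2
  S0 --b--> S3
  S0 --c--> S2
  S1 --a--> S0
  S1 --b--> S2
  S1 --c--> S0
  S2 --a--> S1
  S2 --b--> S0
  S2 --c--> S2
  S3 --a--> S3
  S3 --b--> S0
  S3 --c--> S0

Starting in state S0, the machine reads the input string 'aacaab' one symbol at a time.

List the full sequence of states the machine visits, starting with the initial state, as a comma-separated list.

Start: S0
  read 'a': S0 --a--> S2
  read 'a': S2 --a--> S1
  read 'c': S1 --c--> S0
  read 'a': S0 --a--> S2
  read 'a': S2 --a--> S1
  read 'b': S1 --b--> S2

Answer: S0, S2, S1, S0, S2, S1, S2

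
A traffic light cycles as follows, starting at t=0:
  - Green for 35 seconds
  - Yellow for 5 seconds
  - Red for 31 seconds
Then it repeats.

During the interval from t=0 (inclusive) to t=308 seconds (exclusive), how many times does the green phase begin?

Cycle = 35+5+31 = 71s
green phase starts at t = k*71 + 0 for k=0,1,2,...
Need k*71+0 < 308 → k < 4.338
k ∈ {0, ..., 4} → 5 starts

Answer: 5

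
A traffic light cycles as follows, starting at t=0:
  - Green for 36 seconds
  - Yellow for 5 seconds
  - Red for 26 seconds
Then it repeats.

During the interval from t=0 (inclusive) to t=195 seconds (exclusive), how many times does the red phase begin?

Cycle = 36+5+26 = 67s
red phase starts at t = k*67 + 41 for k=0,1,2,...
Need k*67+41 < 195 → k < 2.299
k ∈ {0, ..., 2} → 3 starts

Answer: 3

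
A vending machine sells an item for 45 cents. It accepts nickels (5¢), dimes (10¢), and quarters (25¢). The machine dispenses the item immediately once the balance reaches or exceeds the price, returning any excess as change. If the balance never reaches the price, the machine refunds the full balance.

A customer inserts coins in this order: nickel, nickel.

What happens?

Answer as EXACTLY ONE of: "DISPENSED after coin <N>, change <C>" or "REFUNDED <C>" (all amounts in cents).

Answer: REFUNDED 10

Derivation:
Price: 45¢
Coin 1 (nickel, 5¢): balance = 5¢
Coin 2 (nickel, 5¢): balance = 10¢
All coins inserted, balance 10¢ < price 45¢ → REFUND 10¢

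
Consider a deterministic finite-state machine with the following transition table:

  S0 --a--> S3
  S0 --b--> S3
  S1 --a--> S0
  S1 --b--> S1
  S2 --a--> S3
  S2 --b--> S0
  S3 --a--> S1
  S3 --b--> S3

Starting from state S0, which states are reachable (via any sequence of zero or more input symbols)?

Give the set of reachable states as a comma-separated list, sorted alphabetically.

Answer: S0, S1, S3

Derivation:
BFS from S0:
  visit S0: S0--a-->S3 (new), S0--b-->S3 (seen)
  visit S3: S3--a-->S1 (new), S3--b-->S3 (seen)
  visit S1: S1--a-->S0 (seen), S1--b-->S1 (seen)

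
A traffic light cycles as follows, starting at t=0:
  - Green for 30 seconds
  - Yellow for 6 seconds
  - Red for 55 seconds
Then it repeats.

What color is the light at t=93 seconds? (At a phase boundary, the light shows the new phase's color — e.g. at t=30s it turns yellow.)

Answer: green

Derivation:
Cycle length = 30 + 6 + 55 = 91s
t = 93, phase_t = 93 mod 91 = 2
2 < 30 (green end) → GREEN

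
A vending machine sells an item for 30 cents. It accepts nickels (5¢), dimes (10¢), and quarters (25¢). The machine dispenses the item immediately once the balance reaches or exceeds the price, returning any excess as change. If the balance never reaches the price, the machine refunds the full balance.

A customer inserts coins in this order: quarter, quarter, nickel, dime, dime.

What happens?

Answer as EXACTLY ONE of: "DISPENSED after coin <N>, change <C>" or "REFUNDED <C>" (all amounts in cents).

Price: 30¢
Coin 1 (quarter, 25¢): balance = 25¢
Coin 2 (quarter, 25¢): balance = 50¢
  → balance >= price → DISPENSE, change = 50 - 30 = 20¢

Answer: DISPENSED after coin 2, change 20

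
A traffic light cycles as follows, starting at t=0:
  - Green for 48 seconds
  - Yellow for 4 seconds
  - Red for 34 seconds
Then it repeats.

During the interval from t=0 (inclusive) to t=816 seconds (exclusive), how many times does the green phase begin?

Cycle = 48+4+34 = 86s
green phase starts at t = k*86 + 0 for k=0,1,2,...
Need k*86+0 < 816 → k < 9.488
k ∈ {0, ..., 9} → 10 starts

Answer: 10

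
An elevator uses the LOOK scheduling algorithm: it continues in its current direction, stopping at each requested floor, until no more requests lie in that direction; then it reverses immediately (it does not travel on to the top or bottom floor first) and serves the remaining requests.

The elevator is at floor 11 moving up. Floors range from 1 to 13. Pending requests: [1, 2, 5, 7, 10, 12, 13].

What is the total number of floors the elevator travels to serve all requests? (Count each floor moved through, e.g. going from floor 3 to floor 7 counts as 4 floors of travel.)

Answer: 14

Derivation:
Start at floor 11 moving up, LOOK stop order: [12, 13, 10, 7, 5, 2, 1]
  11 → 12: |12-11| = 1, total = 1
  12 → 13: |13-12| = 1, total = 2
  13 → 10: |10-13| = 3, total = 5
  10 → 7: |7-10| = 3, total = 8
  7 → 5: |5-7| = 2, total = 10
  5 → 2: |2-5| = 3, total = 13
  2 → 1: |1-2| = 1, total = 14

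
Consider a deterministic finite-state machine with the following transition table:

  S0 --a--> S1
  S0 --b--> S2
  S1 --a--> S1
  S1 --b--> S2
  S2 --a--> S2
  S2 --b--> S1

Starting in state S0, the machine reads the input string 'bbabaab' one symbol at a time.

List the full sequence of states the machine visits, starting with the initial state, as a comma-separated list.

Start: S0
  read 'b': S0 --b--> S2
  read 'b': S2 --b--> S1
  read 'a': S1 --a--> S1
  read 'b': S1 --b--> S2
  read 'a': S2 --a--> S2
  read 'a': S2 --a--> S2
  read 'b': S2 --b--> S1

Answer: S0, S2, S1, S1, S2, S2, S2, S1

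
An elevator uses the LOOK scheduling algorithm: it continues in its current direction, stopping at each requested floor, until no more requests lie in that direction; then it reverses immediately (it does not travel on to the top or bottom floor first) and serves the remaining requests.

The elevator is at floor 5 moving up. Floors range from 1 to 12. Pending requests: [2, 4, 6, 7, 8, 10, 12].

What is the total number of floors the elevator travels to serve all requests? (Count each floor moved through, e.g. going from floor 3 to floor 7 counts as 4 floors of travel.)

Answer: 17

Derivation:
Start at floor 5 moving up, LOOK stop order: [6, 7, 8, 10, 12, 4, 2]
  5 → 6: |6-5| = 1, total = 1
  6 → 7: |7-6| = 1, total = 2
  7 → 8: |8-7| = 1, total = 3
  8 → 10: |10-8| = 2, total = 5
  10 → 12: |12-10| = 2, total = 7
  12 → 4: |4-12| = 8, total = 15
  4 → 2: |2-4| = 2, total = 17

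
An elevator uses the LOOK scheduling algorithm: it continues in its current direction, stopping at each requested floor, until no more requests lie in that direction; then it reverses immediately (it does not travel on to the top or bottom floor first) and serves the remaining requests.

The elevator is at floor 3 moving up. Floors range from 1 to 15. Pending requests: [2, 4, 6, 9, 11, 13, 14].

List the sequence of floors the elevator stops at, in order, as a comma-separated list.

Current: 3, moving UP
Serve above first (ascending): [4, 6, 9, 11, 13, 14]
Then reverse, serve below (descending): [2]

Answer: 4, 6, 9, 11, 13, 14, 2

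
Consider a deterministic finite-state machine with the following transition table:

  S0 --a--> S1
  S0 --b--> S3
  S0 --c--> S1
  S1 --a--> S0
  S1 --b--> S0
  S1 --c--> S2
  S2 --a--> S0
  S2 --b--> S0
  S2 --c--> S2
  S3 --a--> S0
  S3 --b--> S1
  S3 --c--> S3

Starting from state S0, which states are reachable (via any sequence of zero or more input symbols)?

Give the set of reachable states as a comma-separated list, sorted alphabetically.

Answer: S0, S1, S2, S3

Derivation:
BFS from S0:
  visit S0: S0--a-->S1 (new), S0--b-->S3 (new), S0--c-->S1 (seen)
  visit S1: S1--a-->S0 (seen), S1--b-->S0 (seen), S1--c-->S2 (new)
  visit S3: S3--a-->S0 (seen), S3--b-->S1 (seen), S3--c-->S3 (seen)
  visit S2: S2--a-->S0 (seen), S2--b-->S0 (seen), S2--c-->S2 (seen)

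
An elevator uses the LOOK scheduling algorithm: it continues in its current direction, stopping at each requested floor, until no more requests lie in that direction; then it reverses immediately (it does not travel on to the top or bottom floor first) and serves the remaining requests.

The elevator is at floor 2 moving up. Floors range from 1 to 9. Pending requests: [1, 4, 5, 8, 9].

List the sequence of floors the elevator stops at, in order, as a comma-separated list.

Answer: 4, 5, 8, 9, 1

Derivation:
Current: 2, moving UP
Serve above first (ascending): [4, 5, 8, 9]
Then reverse, serve below (descending): [1]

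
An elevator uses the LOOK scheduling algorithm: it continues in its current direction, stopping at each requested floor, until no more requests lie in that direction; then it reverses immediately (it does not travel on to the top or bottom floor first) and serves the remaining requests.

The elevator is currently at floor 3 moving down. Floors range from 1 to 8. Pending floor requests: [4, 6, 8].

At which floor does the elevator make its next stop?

Current floor: 3, direction: down
Requests above: [4, 6, 8]
Requests below: []
Moving down but no requests below → reverse; nearest above is min([4, 6, 8]) = 4

Answer: 4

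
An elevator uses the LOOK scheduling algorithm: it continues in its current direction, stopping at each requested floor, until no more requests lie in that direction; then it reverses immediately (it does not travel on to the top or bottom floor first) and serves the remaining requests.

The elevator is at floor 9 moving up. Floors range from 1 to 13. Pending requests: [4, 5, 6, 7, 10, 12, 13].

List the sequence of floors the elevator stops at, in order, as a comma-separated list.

Current: 9, moving UP
Serve above first (ascending): [10, 12, 13]
Then reverse, serve below (descending): [7, 6, 5, 4]

Answer: 10, 12, 13, 7, 6, 5, 4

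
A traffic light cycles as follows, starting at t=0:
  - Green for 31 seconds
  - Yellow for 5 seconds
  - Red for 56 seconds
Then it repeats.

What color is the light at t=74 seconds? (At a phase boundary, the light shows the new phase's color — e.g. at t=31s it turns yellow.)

Answer: red

Derivation:
Cycle length = 31 + 5 + 56 = 92s
t = 74, phase_t = 74 mod 92 = 74
74 >= 36 → RED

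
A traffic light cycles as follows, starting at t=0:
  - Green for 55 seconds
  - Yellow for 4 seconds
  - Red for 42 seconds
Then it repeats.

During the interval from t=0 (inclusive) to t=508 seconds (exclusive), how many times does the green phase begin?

Cycle = 55+4+42 = 101s
green phase starts at t = k*101 + 0 for k=0,1,2,...
Need k*101+0 < 508 → k < 5.030
k ∈ {0, ..., 5} → 6 starts

Answer: 6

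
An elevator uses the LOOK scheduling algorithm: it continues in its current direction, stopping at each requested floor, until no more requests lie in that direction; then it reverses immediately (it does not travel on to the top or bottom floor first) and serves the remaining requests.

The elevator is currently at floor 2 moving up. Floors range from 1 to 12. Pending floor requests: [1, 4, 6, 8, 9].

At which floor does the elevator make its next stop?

Current floor: 2, direction: up
Requests above: [4, 6, 8, 9]
Requests below: [1]
Moving up and requests lie above → nearest above is min([4, 6, 8, 9]) = 4

Answer: 4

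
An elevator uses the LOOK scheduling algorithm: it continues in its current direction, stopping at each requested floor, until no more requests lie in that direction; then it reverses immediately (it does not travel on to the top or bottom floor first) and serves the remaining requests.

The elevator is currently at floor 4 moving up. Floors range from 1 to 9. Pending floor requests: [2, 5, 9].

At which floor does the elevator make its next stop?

Answer: 5

Derivation:
Current floor: 4, direction: up
Requests above: [5, 9]
Requests below: [2]
Moving up and requests lie above → nearest above is min([5, 9]) = 5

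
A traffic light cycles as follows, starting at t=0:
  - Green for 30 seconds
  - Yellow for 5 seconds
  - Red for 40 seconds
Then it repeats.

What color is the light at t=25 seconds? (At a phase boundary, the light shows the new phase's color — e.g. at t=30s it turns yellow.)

Cycle length = 30 + 5 + 40 = 75s
t = 25, phase_t = 25 mod 75 = 25
25 < 30 (green end) → GREEN

Answer: green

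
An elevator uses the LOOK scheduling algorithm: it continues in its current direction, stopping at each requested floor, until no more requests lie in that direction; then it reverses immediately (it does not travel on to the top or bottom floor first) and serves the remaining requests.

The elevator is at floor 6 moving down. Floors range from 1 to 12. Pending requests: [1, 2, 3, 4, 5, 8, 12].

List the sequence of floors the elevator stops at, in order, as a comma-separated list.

Answer: 5, 4, 3, 2, 1, 8, 12

Derivation:
Current: 6, moving DOWN
Serve below first (descending): [5, 4, 3, 2, 1]
Then reverse, serve above (ascending): [8, 12]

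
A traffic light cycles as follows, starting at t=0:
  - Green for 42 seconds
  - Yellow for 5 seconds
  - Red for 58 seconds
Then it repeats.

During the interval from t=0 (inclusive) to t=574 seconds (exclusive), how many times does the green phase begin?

Cycle = 42+5+58 = 105s
green phase starts at t = k*105 + 0 for k=0,1,2,...
Need k*105+0 < 574 → k < 5.467
k ∈ {0, ..., 5} → 6 starts

Answer: 6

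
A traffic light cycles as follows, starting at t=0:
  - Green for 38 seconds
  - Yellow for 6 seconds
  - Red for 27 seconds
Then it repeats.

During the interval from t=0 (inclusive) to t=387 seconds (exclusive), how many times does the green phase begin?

Answer: 6

Derivation:
Cycle = 38+6+27 = 71s
green phase starts at t = k*71 + 0 for k=0,1,2,...
Need k*71+0 < 387 → k < 5.451
k ∈ {0, ..., 5} → 6 starts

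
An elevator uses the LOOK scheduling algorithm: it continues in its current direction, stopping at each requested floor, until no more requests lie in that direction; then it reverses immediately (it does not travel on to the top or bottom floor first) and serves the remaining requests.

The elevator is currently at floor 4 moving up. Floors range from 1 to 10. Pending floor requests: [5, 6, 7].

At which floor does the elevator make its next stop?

Answer: 5

Derivation:
Current floor: 4, direction: up
Requests above: [5, 6, 7]
Requests below: []
Moving up and requests lie above → nearest above is min([5, 6, 7]) = 5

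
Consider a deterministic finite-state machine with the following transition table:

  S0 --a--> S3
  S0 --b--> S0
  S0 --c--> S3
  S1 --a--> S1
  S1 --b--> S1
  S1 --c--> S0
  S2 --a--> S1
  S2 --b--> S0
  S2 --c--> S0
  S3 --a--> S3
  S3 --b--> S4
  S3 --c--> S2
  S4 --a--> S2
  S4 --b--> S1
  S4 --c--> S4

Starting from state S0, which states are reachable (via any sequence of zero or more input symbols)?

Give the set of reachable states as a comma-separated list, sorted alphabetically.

BFS from S0:
  visit S0: S0--a-->S3 (new), S0--b-->S0 (seen), S0--c-->S3 (seen)
  visit S3: S3--a-->S3 (seen), S3--b-->S4 (new), S3--c-->S2 (new)
  visit S4: S4--a-->S2 (seen), S4--b-->S1 (new), S4--c-->S4 (seen)
  visit S2: S2--a-->S1 (seen), S2--b-->S0 (seen), S2--c-->S0 (seen)
  visit S1: S1--a-->S1 (seen), S1--b-->S1 (seen), S1--c-->S0 (seen)

Answer: S0, S1, S2, S3, S4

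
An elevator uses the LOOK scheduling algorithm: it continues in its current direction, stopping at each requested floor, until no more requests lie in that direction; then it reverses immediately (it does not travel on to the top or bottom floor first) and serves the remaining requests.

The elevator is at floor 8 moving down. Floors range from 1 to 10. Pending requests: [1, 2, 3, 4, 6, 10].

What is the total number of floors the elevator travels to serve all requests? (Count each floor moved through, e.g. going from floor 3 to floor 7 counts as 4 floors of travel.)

Start at floor 8 moving down, LOOK stop order: [6, 4, 3, 2, 1, 10]
  8 → 6: |6-8| = 2, total = 2
  6 → 4: |4-6| = 2, total = 4
  4 → 3: |3-4| = 1, total = 5
  3 → 2: |2-3| = 1, total = 6
  2 → 1: |1-2| = 1, total = 7
  1 → 10: |10-1| = 9, total = 16

Answer: 16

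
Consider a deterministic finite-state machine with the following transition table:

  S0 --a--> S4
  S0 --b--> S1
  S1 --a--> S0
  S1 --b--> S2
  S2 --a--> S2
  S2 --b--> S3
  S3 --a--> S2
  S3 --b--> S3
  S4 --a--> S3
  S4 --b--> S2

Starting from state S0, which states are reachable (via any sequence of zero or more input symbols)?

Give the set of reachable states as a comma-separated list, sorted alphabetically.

Answer: S0, S1, S2, S3, S4

Derivation:
BFS from S0:
  visit S0: S0--a-->S4 (new), S0--b-->S1 (new)
  visit S4: S4--a-->S3 (new), S4--b-->S2 (new)
  visit S1: S1--a-->S0 (seen), S1--b-->S2 (seen)
  visit S3: S3--a-->S2 (seen), S3--b-->S3 (seen)
  visit S2: S2--a-->S2 (seen), S2--b-->S3 (seen)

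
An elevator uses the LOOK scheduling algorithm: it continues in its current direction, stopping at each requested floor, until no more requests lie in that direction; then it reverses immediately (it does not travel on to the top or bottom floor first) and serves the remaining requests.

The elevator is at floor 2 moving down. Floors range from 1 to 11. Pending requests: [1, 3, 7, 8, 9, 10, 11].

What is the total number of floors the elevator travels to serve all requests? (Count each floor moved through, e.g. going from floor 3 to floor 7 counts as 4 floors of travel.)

Start at floor 2 moving down, LOOK stop order: [1, 3, 7, 8, 9, 10, 11]
  2 → 1: |1-2| = 1, total = 1
  1 → 3: |3-1| = 2, total = 3
  3 → 7: |7-3| = 4, total = 7
  7 → 8: |8-7| = 1, total = 8
  8 → 9: |9-8| = 1, total = 9
  9 → 10: |10-9| = 1, total = 10
  10 → 11: |11-10| = 1, total = 11

Answer: 11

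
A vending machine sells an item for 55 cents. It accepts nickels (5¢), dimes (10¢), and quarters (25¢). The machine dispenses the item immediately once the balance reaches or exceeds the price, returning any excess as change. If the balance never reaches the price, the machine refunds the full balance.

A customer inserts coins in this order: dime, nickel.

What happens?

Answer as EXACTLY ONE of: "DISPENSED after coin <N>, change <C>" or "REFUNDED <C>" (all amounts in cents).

Answer: REFUNDED 15

Derivation:
Price: 55¢
Coin 1 (dime, 10¢): balance = 10¢
Coin 2 (nickel, 5¢): balance = 15¢
All coins inserted, balance 15¢ < price 55¢ → REFUND 15¢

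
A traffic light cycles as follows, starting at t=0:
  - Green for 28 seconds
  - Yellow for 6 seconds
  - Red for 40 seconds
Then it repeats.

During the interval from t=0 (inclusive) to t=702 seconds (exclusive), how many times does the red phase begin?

Cycle = 28+6+40 = 74s
red phase starts at t = k*74 + 34 for k=0,1,2,...
Need k*74+34 < 702 → k < 9.027
k ∈ {0, ..., 9} → 10 starts

Answer: 10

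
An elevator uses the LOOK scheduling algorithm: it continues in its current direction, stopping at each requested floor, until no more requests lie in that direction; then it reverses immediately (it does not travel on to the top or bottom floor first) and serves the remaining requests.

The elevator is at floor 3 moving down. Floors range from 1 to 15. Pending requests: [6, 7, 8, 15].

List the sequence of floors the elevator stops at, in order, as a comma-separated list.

Answer: 6, 7, 8, 15

Derivation:
Current: 3, moving DOWN
Serve below first (descending): []
Then reverse, serve above (ascending): [6, 7, 8, 15]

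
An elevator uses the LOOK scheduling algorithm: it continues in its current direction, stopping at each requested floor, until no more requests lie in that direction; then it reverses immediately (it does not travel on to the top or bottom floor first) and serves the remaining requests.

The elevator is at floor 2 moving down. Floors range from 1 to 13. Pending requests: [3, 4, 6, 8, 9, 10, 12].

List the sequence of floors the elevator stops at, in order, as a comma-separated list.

Current: 2, moving DOWN
Serve below first (descending): []
Then reverse, serve above (ascending): [3, 4, 6, 8, 9, 10, 12]

Answer: 3, 4, 6, 8, 9, 10, 12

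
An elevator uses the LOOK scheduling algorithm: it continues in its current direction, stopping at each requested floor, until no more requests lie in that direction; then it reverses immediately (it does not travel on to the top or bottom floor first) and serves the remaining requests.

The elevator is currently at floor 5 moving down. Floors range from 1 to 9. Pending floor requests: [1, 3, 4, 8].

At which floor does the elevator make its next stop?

Answer: 4

Derivation:
Current floor: 5, direction: down
Requests above: [8]
Requests below: [1, 3, 4]
Moving down and requests lie below → nearest below is max([1, 3, 4]) = 4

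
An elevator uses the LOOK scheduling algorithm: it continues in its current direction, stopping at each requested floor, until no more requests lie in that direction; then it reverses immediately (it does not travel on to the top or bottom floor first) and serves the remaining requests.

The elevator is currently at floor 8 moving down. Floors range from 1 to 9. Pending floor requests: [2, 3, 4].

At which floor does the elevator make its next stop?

Answer: 4

Derivation:
Current floor: 8, direction: down
Requests above: []
Requests below: [2, 3, 4]
Moving down and requests lie below → nearest below is max([2, 3, 4]) = 4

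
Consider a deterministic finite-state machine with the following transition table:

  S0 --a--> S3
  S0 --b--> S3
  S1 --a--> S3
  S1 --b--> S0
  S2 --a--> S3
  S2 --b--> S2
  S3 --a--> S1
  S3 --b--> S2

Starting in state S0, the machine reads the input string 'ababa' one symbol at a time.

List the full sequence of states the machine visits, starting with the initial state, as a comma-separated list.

Start: S0
  read 'a': S0 --a--> S3
  read 'b': S3 --b--> S2
  read 'a': S2 --a--> S3
  read 'b': S3 --b--> S2
  read 'a': S2 --a--> S3

Answer: S0, S3, S2, S3, S2, S3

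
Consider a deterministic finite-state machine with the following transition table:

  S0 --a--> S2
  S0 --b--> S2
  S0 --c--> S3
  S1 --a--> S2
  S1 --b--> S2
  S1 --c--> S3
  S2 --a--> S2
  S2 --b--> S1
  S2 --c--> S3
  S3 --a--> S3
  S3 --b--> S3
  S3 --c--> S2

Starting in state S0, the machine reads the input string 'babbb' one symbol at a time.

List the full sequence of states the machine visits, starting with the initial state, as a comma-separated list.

Answer: S0, S2, S2, S1, S2, S1

Derivation:
Start: S0
  read 'b': S0 --b--> S2
  read 'a': S2 --a--> S2
  read 'b': S2 --b--> S1
  read 'b': S1 --b--> S2
  read 'b': S2 --b--> S1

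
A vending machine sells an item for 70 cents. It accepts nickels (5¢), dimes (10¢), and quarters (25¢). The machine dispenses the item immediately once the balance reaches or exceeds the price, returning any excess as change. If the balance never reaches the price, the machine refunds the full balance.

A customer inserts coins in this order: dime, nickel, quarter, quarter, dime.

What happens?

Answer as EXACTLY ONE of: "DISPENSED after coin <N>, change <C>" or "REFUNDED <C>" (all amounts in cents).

Price: 70¢
Coin 1 (dime, 10¢): balance = 10¢
Coin 2 (nickel, 5¢): balance = 15¢
Coin 3 (quarter, 25¢): balance = 40¢
Coin 4 (quarter, 25¢): balance = 65¢
Coin 5 (dime, 10¢): balance = 75¢
  → balance >= price → DISPENSE, change = 75 - 70 = 5¢

Answer: DISPENSED after coin 5, change 5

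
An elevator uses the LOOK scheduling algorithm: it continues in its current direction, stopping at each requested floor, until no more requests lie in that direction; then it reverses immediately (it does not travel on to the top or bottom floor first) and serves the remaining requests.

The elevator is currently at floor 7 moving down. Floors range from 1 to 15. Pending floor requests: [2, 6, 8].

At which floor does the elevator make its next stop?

Answer: 6

Derivation:
Current floor: 7, direction: down
Requests above: [8]
Requests below: [2, 6]
Moving down and requests lie below → nearest below is max([2, 6]) = 6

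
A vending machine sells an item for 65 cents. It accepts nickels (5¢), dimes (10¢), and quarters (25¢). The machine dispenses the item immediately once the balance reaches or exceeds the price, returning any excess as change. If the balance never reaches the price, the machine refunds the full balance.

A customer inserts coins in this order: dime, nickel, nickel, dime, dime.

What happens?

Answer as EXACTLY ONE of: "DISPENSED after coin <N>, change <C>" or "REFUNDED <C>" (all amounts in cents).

Answer: REFUNDED 40

Derivation:
Price: 65¢
Coin 1 (dime, 10¢): balance = 10¢
Coin 2 (nickel, 5¢): balance = 15¢
Coin 3 (nickel, 5¢): balance = 20¢
Coin 4 (dime, 10¢): balance = 30¢
Coin 5 (dime, 10¢): balance = 40¢
All coins inserted, balance 40¢ < price 65¢ → REFUND 40¢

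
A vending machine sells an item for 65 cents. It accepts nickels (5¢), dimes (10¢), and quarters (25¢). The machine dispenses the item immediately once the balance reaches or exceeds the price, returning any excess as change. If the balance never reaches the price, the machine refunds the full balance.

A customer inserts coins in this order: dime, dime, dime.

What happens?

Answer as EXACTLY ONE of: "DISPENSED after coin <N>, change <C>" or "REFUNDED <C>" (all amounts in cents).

Answer: REFUNDED 30

Derivation:
Price: 65¢
Coin 1 (dime, 10¢): balance = 10¢
Coin 2 (dime, 10¢): balance = 20¢
Coin 3 (dime, 10¢): balance = 30¢
All coins inserted, balance 30¢ < price 65¢ → REFUND 30¢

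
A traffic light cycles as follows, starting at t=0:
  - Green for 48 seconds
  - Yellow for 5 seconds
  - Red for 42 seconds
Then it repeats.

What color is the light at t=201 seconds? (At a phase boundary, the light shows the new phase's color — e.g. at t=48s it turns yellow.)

Cycle length = 48 + 5 + 42 = 95s
t = 201, phase_t = 201 mod 95 = 11
11 < 48 (green end) → GREEN

Answer: green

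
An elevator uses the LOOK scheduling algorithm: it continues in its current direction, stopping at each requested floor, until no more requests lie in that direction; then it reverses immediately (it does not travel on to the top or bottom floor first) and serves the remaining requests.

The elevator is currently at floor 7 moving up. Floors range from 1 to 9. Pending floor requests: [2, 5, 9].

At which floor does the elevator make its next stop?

Current floor: 7, direction: up
Requests above: [9]
Requests below: [2, 5]
Moving up and requests lie above → nearest above is min([9]) = 9

Answer: 9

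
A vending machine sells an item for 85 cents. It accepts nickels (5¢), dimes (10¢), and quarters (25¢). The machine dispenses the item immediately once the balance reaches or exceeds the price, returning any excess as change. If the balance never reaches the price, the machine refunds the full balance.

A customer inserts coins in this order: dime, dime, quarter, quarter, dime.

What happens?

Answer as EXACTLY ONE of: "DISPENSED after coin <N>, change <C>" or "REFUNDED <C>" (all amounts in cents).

Price: 85¢
Coin 1 (dime, 10¢): balance = 10¢
Coin 2 (dime, 10¢): balance = 20¢
Coin 3 (quarter, 25¢): balance = 45¢
Coin 4 (quarter, 25¢): balance = 70¢
Coin 5 (dime, 10¢): balance = 80¢
All coins inserted, balance 80¢ < price 85¢ → REFUND 80¢

Answer: REFUNDED 80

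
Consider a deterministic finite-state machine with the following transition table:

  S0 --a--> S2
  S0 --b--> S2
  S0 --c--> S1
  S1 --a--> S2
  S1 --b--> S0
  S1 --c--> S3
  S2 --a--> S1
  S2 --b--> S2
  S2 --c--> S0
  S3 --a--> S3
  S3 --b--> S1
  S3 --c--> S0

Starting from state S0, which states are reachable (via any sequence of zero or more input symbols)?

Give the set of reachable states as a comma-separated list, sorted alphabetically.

Answer: S0, S1, S2, S3

Derivation:
BFS from S0:
  visit S0: S0--a-->S2 (new), S0--b-->S2 (seen), S0--c-->S1 (new)
  visit S2: S2--a-->S1 (seen), S2--b-->S2 (seen), S2--c-->S0 (seen)
  visit S1: S1--a-->S2 (seen), S1--b-->S0 (seen), S1--c-->S3 (new)
  visit S3: S3--a-->S3 (seen), S3--b-->S1 (seen), S3--c-->S0 (seen)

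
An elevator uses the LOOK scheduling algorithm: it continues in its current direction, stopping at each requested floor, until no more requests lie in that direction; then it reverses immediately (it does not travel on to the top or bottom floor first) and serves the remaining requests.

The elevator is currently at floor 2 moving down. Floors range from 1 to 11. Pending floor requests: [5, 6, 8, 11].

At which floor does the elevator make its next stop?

Current floor: 2, direction: down
Requests above: [5, 6, 8, 11]
Requests below: []
Moving down but no requests below → reverse; nearest above is min([5, 6, 8, 11]) = 5

Answer: 5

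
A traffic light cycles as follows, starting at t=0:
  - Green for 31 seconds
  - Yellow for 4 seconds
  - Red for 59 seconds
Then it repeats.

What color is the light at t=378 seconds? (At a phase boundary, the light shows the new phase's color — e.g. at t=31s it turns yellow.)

Cycle length = 31 + 4 + 59 = 94s
t = 378, phase_t = 378 mod 94 = 2
2 < 31 (green end) → GREEN

Answer: green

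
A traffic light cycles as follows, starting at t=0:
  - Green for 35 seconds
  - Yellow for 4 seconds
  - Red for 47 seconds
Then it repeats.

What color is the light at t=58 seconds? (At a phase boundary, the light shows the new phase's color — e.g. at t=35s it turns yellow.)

Answer: red

Derivation:
Cycle length = 35 + 4 + 47 = 86s
t = 58, phase_t = 58 mod 86 = 58
58 >= 39 → RED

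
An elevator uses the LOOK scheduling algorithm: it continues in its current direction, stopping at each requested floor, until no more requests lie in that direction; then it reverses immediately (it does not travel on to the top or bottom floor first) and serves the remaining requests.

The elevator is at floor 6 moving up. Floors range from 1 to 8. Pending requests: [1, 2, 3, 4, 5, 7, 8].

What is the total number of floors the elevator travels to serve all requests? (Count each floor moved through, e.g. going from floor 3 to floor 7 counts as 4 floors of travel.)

Answer: 9

Derivation:
Start at floor 6 moving up, LOOK stop order: [7, 8, 5, 4, 3, 2, 1]
  6 → 7: |7-6| = 1, total = 1
  7 → 8: |8-7| = 1, total = 2
  8 → 5: |5-8| = 3, total = 5
  5 → 4: |4-5| = 1, total = 6
  4 → 3: |3-4| = 1, total = 7
  3 → 2: |2-3| = 1, total = 8
  2 → 1: |1-2| = 1, total = 9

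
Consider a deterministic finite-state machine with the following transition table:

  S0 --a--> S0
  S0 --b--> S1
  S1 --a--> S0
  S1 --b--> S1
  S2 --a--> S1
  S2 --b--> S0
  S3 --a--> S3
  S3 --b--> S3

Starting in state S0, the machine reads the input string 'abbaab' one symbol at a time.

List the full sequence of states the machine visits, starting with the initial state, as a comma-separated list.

Start: S0
  read 'a': S0 --a--> S0
  read 'b': S0 --b--> S1
  read 'b': S1 --b--> S1
  read 'a': S1 --a--> S0
  read 'a': S0 --a--> S0
  read 'b': S0 --b--> S1

Answer: S0, S0, S1, S1, S0, S0, S1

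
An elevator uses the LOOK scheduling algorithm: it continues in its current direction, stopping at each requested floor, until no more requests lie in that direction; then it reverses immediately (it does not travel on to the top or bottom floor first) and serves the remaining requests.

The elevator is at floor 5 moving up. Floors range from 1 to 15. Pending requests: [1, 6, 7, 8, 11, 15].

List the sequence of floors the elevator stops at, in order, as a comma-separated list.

Answer: 6, 7, 8, 11, 15, 1

Derivation:
Current: 5, moving UP
Serve above first (ascending): [6, 7, 8, 11, 15]
Then reverse, serve below (descending): [1]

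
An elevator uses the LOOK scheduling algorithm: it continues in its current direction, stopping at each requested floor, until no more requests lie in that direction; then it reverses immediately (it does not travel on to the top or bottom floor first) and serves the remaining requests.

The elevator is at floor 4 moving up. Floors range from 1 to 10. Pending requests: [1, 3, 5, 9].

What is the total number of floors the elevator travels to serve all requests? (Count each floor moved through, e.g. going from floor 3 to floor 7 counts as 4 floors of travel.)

Answer: 13

Derivation:
Start at floor 4 moving up, LOOK stop order: [5, 9, 3, 1]
  4 → 5: |5-4| = 1, total = 1
  5 → 9: |9-5| = 4, total = 5
  9 → 3: |3-9| = 6, total = 11
  3 → 1: |1-3| = 2, total = 13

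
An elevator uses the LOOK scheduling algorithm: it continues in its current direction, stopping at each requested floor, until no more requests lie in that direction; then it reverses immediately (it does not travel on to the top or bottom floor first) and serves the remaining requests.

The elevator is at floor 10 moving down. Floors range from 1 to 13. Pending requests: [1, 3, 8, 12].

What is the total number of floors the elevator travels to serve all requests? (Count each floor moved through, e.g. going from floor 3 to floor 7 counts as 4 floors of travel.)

Answer: 20

Derivation:
Start at floor 10 moving down, LOOK stop order: [8, 3, 1, 12]
  10 → 8: |8-10| = 2, total = 2
  8 → 3: |3-8| = 5, total = 7
  3 → 1: |1-3| = 2, total = 9
  1 → 12: |12-1| = 11, total = 20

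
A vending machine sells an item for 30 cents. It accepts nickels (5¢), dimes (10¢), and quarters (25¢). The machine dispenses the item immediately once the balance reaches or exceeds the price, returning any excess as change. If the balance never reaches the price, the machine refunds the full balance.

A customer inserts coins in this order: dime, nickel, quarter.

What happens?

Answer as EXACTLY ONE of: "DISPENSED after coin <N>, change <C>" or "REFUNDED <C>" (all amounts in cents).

Price: 30¢
Coin 1 (dime, 10¢): balance = 10¢
Coin 2 (nickel, 5¢): balance = 15¢
Coin 3 (quarter, 25¢): balance = 40¢
  → balance >= price → DISPENSE, change = 40 - 30 = 10¢

Answer: DISPENSED after coin 3, change 10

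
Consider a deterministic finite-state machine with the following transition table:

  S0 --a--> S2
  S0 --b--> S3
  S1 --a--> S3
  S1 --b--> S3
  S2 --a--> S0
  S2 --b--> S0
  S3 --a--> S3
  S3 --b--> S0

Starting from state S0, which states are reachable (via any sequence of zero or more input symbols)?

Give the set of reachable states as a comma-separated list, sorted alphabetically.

BFS from S0:
  visit S0: S0--a-->S2 (new), S0--b-->S3 (new)
  visit S2: S2--a-->S0 (seen), S2--b-->S0 (seen)
  visit S3: S3--a-->S3 (seen), S3--b-->S0 (seen)

Answer: S0, S2, S3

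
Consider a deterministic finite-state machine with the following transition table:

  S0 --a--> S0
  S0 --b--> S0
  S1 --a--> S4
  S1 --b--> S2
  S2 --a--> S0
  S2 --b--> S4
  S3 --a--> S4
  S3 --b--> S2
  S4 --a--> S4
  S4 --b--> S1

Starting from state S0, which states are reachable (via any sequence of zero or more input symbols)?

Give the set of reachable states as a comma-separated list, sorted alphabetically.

BFS from S0:
  visit S0: S0--a-->S0 (seen), S0--b-->S0 (seen)

Answer: S0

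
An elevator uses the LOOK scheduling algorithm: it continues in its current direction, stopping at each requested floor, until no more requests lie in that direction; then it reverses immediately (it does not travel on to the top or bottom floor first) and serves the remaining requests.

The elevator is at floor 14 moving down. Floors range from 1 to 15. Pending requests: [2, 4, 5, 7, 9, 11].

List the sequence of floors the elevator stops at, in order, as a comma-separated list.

Answer: 11, 9, 7, 5, 4, 2

Derivation:
Current: 14, moving DOWN
Serve below first (descending): [11, 9, 7, 5, 4, 2]
Then reverse, serve above (ascending): []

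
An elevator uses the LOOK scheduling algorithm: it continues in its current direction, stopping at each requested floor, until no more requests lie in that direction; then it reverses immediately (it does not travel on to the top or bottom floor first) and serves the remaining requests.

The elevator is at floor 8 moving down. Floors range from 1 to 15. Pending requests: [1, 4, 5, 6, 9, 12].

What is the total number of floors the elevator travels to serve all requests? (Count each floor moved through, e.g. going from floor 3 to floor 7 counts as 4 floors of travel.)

Answer: 18

Derivation:
Start at floor 8 moving down, LOOK stop order: [6, 5, 4, 1, 9, 12]
  8 → 6: |6-8| = 2, total = 2
  6 → 5: |5-6| = 1, total = 3
  5 → 4: |4-5| = 1, total = 4
  4 → 1: |1-4| = 3, total = 7
  1 → 9: |9-1| = 8, total = 15
  9 → 12: |12-9| = 3, total = 18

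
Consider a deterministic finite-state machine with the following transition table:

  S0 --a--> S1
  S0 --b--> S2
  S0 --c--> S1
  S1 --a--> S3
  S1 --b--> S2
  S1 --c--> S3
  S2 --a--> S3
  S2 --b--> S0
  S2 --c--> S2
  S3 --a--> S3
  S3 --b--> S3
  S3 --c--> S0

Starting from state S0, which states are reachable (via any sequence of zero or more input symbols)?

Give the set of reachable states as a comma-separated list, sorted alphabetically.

Answer: S0, S1, S2, S3

Derivation:
BFS from S0:
  visit S0: S0--a-->S1 (new), S0--b-->S2 (new), S0--c-->S1 (seen)
  visit S1: S1--a-->S3 (new), S1--b-->S2 (seen), S1--c-->S3 (seen)
  visit S2: S2--a-->S3 (seen), S2--b-->S0 (seen), S2--c-->S2 (seen)
  visit S3: S3--a-->S3 (seen), S3--b-->S3 (seen), S3--c-->S0 (seen)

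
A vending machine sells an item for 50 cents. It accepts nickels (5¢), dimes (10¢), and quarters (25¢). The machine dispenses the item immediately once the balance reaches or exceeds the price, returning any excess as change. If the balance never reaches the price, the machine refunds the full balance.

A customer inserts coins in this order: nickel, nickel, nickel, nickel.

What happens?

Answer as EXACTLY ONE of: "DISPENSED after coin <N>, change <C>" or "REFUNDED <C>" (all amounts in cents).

Answer: REFUNDED 20

Derivation:
Price: 50¢
Coin 1 (nickel, 5¢): balance = 5¢
Coin 2 (nickel, 5¢): balance = 10¢
Coin 3 (nickel, 5¢): balance = 15¢
Coin 4 (nickel, 5¢): balance = 20¢
All coins inserted, balance 20¢ < price 50¢ → REFUND 20¢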